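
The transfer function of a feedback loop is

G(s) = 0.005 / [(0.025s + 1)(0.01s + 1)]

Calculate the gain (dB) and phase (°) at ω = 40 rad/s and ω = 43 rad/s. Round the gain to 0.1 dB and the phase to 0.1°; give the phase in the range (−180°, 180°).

At ω = 40 rad/s:
pole (1 + j40·0.025) = 1 + j1 → |·| ≈ 1.4142, ∠ ≈ 45.00°
pole (1 + j40·0.01) = 1 + j0.4 → |·| ≈ 1.077, ∠ ≈ 21.80°
|G| = 0.005 · 1 / (1.4142 · 1.077) ≈ 0.0032828
Gain = 20 log₁₀(0.0032828) ≈ -49.68 dB
∠G = (0°) − (45.00° + 21.80°) = -66.80°

At ω = 43 rad/s:
pole (1 + j43·0.025) = 1 + j1.075 → |·| ≈ 1.4682, ∠ ≈ 47.07°
pole (1 + j43·0.01) = 1 + j0.43 → |·| ≈ 1.0885, ∠ ≈ 23.27°
|G| = 0.005 · 1 / (1.4682 · 1.0885) ≈ 0.0031286
Gain = 20 log₁₀(0.0031286) ≈ -50.09 dB
∠G = (0°) − (47.07° + 23.27°) = -70.34°

ω = 40: -49.7 dB, -66.8°; ω = 43: -50.1 dB, -70.3°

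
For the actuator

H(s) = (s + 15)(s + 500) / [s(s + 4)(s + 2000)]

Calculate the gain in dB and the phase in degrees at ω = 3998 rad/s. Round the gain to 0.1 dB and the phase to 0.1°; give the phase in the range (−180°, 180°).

-72.9 dB, -70.7°

At s = jω = j3998:
zero (s+15): 15 + j3998 → |·| = √(15²+3998²) = √15984229 ≈ 3998, ∠ = arctan(3998/15) ≈ 89.79°
zero (s+500): 500 + j3998 → |·| = √(500²+3998²) = √16234004 ≈ 4029.1, ∠ = arctan(3998/500) ≈ 82.87°
pole (s+4): 4 + j3998 → |·| = √(4²+3998²) = √15984020 ≈ 3998, ∠ = arctan(3998/4) ≈ 89.94°
pole (s+2000): 2000 + j3998 → |·| = √(2000²+3998²) = √19984004 ≈ 4470.3, ∠ = arctan(3998/2000) ≈ 63.42°
pole at origin: |s| = 3998, ∠ = 90.00° (in denominator)
|H| = 1 · 1.6108e+07 / 7.1453e+10 ≈ 0.00022543
Gain = 20 log₁₀(0.00022543) ≈ -72.94 dB
∠H = 172.66° − 243.36° = -70.70°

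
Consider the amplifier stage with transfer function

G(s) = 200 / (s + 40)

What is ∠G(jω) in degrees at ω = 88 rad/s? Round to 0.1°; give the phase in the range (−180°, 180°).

-65.6°

At s = jω = j88:
pole (s+40): 40 + j88 → |·| = √(40²+88²) = √9344 ≈ 96.664, ∠ = arctan(88/40) ≈ 65.56°
∠G = 0.00° − 65.56° = -65.56°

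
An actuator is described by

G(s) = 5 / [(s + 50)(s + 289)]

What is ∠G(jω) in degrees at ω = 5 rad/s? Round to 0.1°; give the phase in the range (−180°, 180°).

-6.7°

At s = jω = j5:
pole (s+50): 50 + j5 → |·| = √(50²+5²) = √2525 ≈ 50.249, ∠ = arctan(5/50) ≈ 5.71°
pole (s+289): 289 + j5 → |·| = √(289²+5²) = √83546 ≈ 289.04, ∠ = arctan(5/289) ≈ 0.99°
∠G = 0.00° − 6.70° = -6.70°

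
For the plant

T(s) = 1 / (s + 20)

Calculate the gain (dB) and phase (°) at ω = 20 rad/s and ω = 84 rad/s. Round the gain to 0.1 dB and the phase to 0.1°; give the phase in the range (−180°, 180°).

ω = 20: -29.0 dB, -45.0°; ω = 84: -38.7 dB, -76.6°

At s = jω = j20:
pole (s+20): 20 + j20 → |·| = √(20²+20²) = √800 ≈ 28.284, ∠ = arctan(20/20) ≈ 45.00°
|T| = 1 / 28.284 ≈ 0.035356
Gain = 20 log₁₀(0.035356) ≈ -29.03 dB
∠T = 0.00° − 45.00° = -45.00°

At s = jω = j84:
pole (s+20): 20 + j84 → |·| = √(20²+84²) = √7456 ≈ 86.348, ∠ = arctan(84/20) ≈ 76.61°
|T| = 1 / 86.348 ≈ 0.011581
Gain = 20 log₁₀(0.011581) ≈ -38.73 dB
∠T = 0.00° − 76.61° = -76.61°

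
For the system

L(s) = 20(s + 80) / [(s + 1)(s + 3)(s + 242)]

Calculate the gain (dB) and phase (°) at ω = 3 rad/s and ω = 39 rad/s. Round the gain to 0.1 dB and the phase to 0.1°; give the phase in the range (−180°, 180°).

ω = 3: -6.1 dB, -115.1°; ω = 39: -46.5 dB, -157.3°

At s = jω = j3:
zero (s+80): 80 + j3 → |·| = √(80²+3²) = √6409 ≈ 80.056, ∠ = arctan(3/80) ≈ 2.15°
pole (s+1): 1 + j3 → |·| = √(1²+3²) = √10 ≈ 3.1623, ∠ = arctan(3/1) ≈ 71.57°
pole (s+3): 3 + j3 → |·| = √(3²+3²) = √18 ≈ 4.2426, ∠ = arctan(3/3) ≈ 45.00°
pole (s+242): 242 + j3 → |·| = √(242²+3²) = √58573 ≈ 242.02, ∠ = arctan(3/242) ≈ 0.71°
|L| = 20 · 80.056 / 3247 ≈ 0.49311
Gain = 20 log₁₀(0.49311) ≈ -6.14 dB
∠L = 2.15° − 117.28° = -115.13°

At s = jω = j39:
zero (s+80): 80 + j39 → |·| = √(80²+39²) = √7921 ≈ 89, ∠ = arctan(39/80) ≈ 25.99°
pole (s+1): 1 + j39 → |·| = √(1²+39²) = √1522 ≈ 39.013, ∠ = arctan(39/1) ≈ 88.53°
pole (s+3): 3 + j39 → |·| = √(3²+39²) = √1530 ≈ 39.115, ∠ = arctan(39/3) ≈ 85.60°
pole (s+242): 242 + j39 → |·| = √(242²+39²) = √60085 ≈ 245.12, ∠ = arctan(39/242) ≈ 9.15°
|L| = 20 · 89 / 3.7405e+05 ≈ 0.0047587
Gain = 20 log₁₀(0.0047587) ≈ -46.45 dB
∠L = 25.99° − 183.28° = -157.29°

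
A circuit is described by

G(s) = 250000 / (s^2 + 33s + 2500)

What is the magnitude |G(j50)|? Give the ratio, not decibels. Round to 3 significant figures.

152

At s = jω = j50:
quadratic: (j50)² + 33·j50 + 2500 = 0 + j1650 → |·| ≈ 1650, ∠ ≈ 90.00°
|G| = 250000 / 1650 ≈ 151.52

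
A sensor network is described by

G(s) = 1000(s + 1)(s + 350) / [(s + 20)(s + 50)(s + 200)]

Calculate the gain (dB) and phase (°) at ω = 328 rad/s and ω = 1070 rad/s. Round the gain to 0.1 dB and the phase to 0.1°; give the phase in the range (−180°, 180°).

ω = 328: 11.5 dB, -93.5°; ω = 1070: -0.3 dB, -93.8°

At s = jω = j328:
zero (s+1): 1 + j328 → |·| = √(1²+328²) = √107585 ≈ 328, ∠ = arctan(328/1) ≈ 89.83°
zero (s+350): 350 + j328 → |·| = √(350²+328²) = √230084 ≈ 479.67, ∠ = arctan(328/350) ≈ 43.14°
pole (s+20): 20 + j328 → |·| = √(20²+328²) = √107984 ≈ 328.61, ∠ = arctan(328/20) ≈ 86.51°
pole (s+50): 50 + j328 → |·| = √(50²+328²) = √110084 ≈ 331.79, ∠ = arctan(328/50) ≈ 81.33°
pole (s+200): 200 + j328 → |·| = √(200²+328²) = √147584 ≈ 384.17, ∠ = arctan(328/200) ≈ 58.63°
|G| = 1000 · 1.5733e+05 / 4.1886e+07 ≈ 3.7561
Gain = 20 log₁₀(3.7561) ≈ 11.49 dB
∠G = 132.97° − 226.47° = -93.50°

At s = jω = j1070:
zero (s+1): 1 + j1070 → |·| = √(1²+1070²) = √1144901 ≈ 1070, ∠ = arctan(1070/1) ≈ 89.95°
zero (s+350): 350 + j1070 → |·| = √(350²+1070²) = √1267400 ≈ 1125.8, ∠ = arctan(1070/350) ≈ 71.89°
pole (s+20): 20 + j1070 → |·| = √(20²+1070²) = √1145300 ≈ 1070.2, ∠ = arctan(1070/20) ≈ 88.93°
pole (s+50): 50 + j1070 → |·| = √(50²+1070²) = √1147400 ≈ 1071.2, ∠ = arctan(1070/50) ≈ 87.32°
pole (s+200): 200 + j1070 → |·| = √(200²+1070²) = √1184900 ≈ 1088.5, ∠ = arctan(1070/200) ≈ 79.41°
|G| = 1000 · 1.2046e+06 / 1.2479e+09 ≈ 0.9653
Gain = 20 log₁₀(0.9653) ≈ -0.31 dB
∠G = 161.84° − 255.66° = -93.82°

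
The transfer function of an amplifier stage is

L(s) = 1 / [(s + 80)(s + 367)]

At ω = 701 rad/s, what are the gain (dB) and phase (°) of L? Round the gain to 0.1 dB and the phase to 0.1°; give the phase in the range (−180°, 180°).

-114.9 dB, -145.9°

At s = jω = j701:
pole (s+80): 80 + j701 → |·| = √(80²+701²) = √497801 ≈ 705.55, ∠ = arctan(701/80) ≈ 83.49°
pole (s+367): 367 + j701 → |·| = √(367²+701²) = √626090 ≈ 791.26, ∠ = arctan(701/367) ≈ 62.37°
|L| = 1 / 5.5827e+05 ≈ 1.7912e-06
Gain = 20 log₁₀(1.7912e-06) ≈ -114.94 dB
∠L = 0.00° − 145.86° = -145.86°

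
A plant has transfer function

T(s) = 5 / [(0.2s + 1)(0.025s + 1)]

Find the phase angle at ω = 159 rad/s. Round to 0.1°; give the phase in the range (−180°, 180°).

-164.1°

At ω = 159 rad/s:
pole (1 + j159·0.2) = 1 + j31.8 → |·| ≈ 31.816, ∠ ≈ 88.20°
pole (1 + j159·0.025) = 1 + j3.975 → |·| ≈ 4.0989, ∠ ≈ 75.88°
∠T = (0°) − (88.20° + 75.88°) = -164.08°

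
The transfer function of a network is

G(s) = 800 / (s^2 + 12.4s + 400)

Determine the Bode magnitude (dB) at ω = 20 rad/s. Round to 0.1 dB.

At s = jω = j20:
quadratic: (j20)² + 12.4·j20 + 400 = 0 + j248 → |·| ≈ 248, ∠ ≈ 90.00°
|G| = 800 / 248 ≈ 3.2258
Gain = 20 log₁₀(3.2258) ≈ 10.17 dB

10.2 dB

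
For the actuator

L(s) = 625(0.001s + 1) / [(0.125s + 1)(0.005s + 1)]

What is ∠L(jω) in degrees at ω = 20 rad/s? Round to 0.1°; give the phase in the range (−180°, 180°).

-72.8°

At ω = 20 rad/s:
zero (1 + j20·0.001) = 1 + j0.02 → |·| ≈ 1.0002, ∠ ≈ 1.15°
pole (1 + j20·0.125) = 1 + j2.5 → |·| ≈ 2.6926, ∠ ≈ 68.20°
pole (1 + j20·0.005) = 1 + j0.1 → |·| ≈ 1.005, ∠ ≈ 5.71°
∠L = (1.15°) − (68.20° + 5.71°) = -72.76°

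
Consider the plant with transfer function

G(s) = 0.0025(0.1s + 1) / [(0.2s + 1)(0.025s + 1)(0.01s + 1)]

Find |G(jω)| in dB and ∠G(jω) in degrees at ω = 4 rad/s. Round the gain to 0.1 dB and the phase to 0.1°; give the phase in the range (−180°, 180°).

At ω = 4 rad/s:
zero (1 + j4·0.1) = 1 + j0.4 → |·| ≈ 1.077, ∠ ≈ 21.80°
pole (1 + j4·0.2) = 1 + j0.8 → |·| ≈ 1.2806, ∠ ≈ 38.66°
pole (1 + j4·0.025) = 1 + j0.1 → |·| ≈ 1.005, ∠ ≈ 5.71°
pole (1 + j4·0.01) = 1 + j0.04 → |·| ≈ 1.0008, ∠ ≈ 2.29°
|G| = 0.0025 · 1.077 / (1.2806 · 1.005 · 1.0008) ≈ 0.0020904
Gain = 20 log₁₀(0.0020904) ≈ -53.60 dB
∠G = (21.80°) − (38.66° + 5.71° + 2.29°) = -24.86°

-53.6 dB, -24.9°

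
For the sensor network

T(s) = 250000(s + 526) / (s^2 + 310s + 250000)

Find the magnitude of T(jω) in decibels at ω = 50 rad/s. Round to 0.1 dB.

54.5 dB

At s = jω = j50:
zero (s+526): 526 + j50 → |·| = √(526²+50²) = √279176 ≈ 528.37, ∠ = arctan(50/526) ≈ 5.43°
quadratic: (j50)² + 310·j50 + 250000 = 247500 + j15500 → |·| ≈ 2.4798e+05, ∠ ≈ 3.58°
|T| = 250000 · 528.37 / 2.4798e+05 ≈ 532.67
Gain = 20 log₁₀(532.67) ≈ 54.53 dB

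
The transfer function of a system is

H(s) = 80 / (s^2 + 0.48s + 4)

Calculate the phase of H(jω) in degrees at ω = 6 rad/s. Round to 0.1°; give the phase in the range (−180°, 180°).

-174.9°

At s = jω = j6:
quadratic: (j6)² + 0.48·j6 + 4 = -32 + j2.88 → |·| ≈ 32.129, ∠ ≈ 174.86°
∠H = 0.00° − 174.86° = -174.86°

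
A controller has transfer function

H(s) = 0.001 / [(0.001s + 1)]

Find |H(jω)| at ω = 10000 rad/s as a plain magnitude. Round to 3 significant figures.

9.95e-05

At ω = 10000 rad/s:
pole (1 + j10000·0.001) = 1 + j10 → |·| ≈ 10.05, ∠ ≈ 84.29°
|H| = 0.001 · 1 / (10.05) ≈ 9.9502e-05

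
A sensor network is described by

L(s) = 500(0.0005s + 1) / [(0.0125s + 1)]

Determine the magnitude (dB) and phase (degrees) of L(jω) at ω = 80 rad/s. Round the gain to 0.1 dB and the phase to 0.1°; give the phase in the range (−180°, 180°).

At ω = 80 rad/s:
zero (1 + j80·0.0005) = 1 + j0.04 → |·| ≈ 1.0008, ∠ ≈ 2.29°
pole (1 + j80·0.0125) = 1 + j1 → |·| ≈ 1.4142, ∠ ≈ 45.00°
|L| = 500 · 1.0008 / (1.4142) ≈ 353.84
Gain = 20 log₁₀(353.84) ≈ 50.98 dB
∠L = (2.29°) − (45.00°) = -42.71°

51.0 dB, -42.7°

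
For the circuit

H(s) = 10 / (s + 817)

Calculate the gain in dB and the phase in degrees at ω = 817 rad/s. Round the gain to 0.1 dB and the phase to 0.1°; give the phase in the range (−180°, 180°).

At s = jω = j817:
pole (s+817): 817 + j817 → |·| = √(817²+817²) = √1334978 ≈ 1155.4, ∠ = arctan(817/817) ≈ 45.00°
|H| = 10 / 1155.4 ≈ 0.008655
Gain = 20 log₁₀(0.008655) ≈ -41.25 dB
∠H = 0.00° − 45.00° = -45.00°

-41.3 dB, -45.0°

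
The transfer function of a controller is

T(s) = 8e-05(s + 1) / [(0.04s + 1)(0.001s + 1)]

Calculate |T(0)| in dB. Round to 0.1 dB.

-81.9 dB

T(0) = 8e-05 · 1 / 1 = 8e-05
20 log₁₀(8e-05) ≈ -81.94 dB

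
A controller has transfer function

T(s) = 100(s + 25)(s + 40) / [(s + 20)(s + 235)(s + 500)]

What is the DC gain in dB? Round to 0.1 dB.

-27.4 dB

T(0) = 100·25·40 / (20·235·500) ≈ 0.042553
20 log₁₀(0.042553) ≈ -27.42 dB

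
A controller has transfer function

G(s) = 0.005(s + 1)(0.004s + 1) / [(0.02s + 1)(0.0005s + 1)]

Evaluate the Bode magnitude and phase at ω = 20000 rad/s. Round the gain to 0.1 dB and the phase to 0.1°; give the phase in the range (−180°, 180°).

6.0 dB, 5.1°

At ω = 20000 rad/s:
zero (1 + j20000·1) = 1 + j20000 → |·| ≈ 20000, ∠ ≈ 90.00°
zero (1 + j20000·0.004) = 1 + j80 → |·| ≈ 80.006, ∠ ≈ 89.28°
pole (1 + j20000·0.02) = 1 + j400 → |·| ≈ 400, ∠ ≈ 89.86°
pole (1 + j20000·0.0005) = 1 + j10 → |·| ≈ 10.05, ∠ ≈ 84.29°
|G| = 0.005 · 20000 · 80.006 / (400 · 10.05) ≈ 1.9902
Gain = 20 log₁₀(1.9902) ≈ 5.98 dB
∠G = (90.00° + 89.28°) − (89.86° + 84.29°) = 5.13°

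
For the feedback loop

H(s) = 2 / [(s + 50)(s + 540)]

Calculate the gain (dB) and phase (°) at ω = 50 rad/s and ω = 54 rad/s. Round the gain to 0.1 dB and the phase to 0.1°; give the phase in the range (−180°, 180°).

ω = 50: -85.7 dB, -50.3°; ω = 54: -86.0 dB, -52.9°

At s = jω = j50:
pole (s+50): 50 + j50 → |·| = √(50²+50²) = √5000 ≈ 70.711, ∠ = arctan(50/50) ≈ 45.00°
pole (s+540): 540 + j50 → |·| = √(540²+50²) = √294100 ≈ 542.31, ∠ = arctan(50/540) ≈ 5.29°
|H| = 2 / 38347 ≈ 5.2155e-05
Gain = 20 log₁₀(5.2155e-05) ≈ -85.65 dB
∠H = 0.00° − 50.29° = -50.29°

At s = jω = j54:
pole (s+50): 50 + j54 → |·| = √(50²+54²) = √5416 ≈ 73.593, ∠ = arctan(54/50) ≈ 47.20°
pole (s+540): 540 + j54 → |·| = √(540²+54²) = √294516 ≈ 542.69, ∠ = arctan(54/540) ≈ 5.71°
|H| = 2 / 39938 ≈ 5.0078e-05
Gain = 20 log₁₀(5.0078e-05) ≈ -86.01 dB
∠H = 0.00° − 52.91° = -52.91°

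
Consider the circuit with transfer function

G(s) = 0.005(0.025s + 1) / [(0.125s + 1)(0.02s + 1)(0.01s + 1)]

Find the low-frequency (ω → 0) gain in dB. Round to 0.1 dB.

-46.0 dB

G(0) = 0.005 · 1 / 1 = 0.005
20 log₁₀(0.005) ≈ -46.02 dB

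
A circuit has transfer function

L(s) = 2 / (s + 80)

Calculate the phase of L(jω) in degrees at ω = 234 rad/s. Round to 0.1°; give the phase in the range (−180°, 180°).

At s = jω = j234:
pole (s+80): 80 + j234 → |·| = √(80²+234²) = √61156 ≈ 247.3, ∠ = arctan(234/80) ≈ 71.13°
∠L = 0.00° − 71.13° = -71.13°

-71.1°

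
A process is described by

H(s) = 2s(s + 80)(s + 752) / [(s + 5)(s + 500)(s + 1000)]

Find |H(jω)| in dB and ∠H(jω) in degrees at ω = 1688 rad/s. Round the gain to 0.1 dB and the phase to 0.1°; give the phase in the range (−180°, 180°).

At s = jω = j1688:
zero (s+80): 80 + j1688 → |·| = √(80²+1688²) = √2855744 ≈ 1689.9, ∠ = arctan(1688/80) ≈ 87.29°
zero (s+752): 752 + j1688 → |·| = √(752²+1688²) = √3414848 ≈ 1847.9, ∠ = arctan(1688/752) ≈ 65.99°
zero at origin: s = j1688 → |·| = 1688, ∠ = 90.00°
pole (s+5): 5 + j1688 → |·| = √(5²+1688²) = √2849369 ≈ 1688, ∠ = arctan(1688/5) ≈ 89.83°
pole (s+500): 500 + j1688 → |·| = √(500²+1688²) = √3099344 ≈ 1760.5, ∠ = arctan(1688/500) ≈ 73.50°
pole (s+1000): 1000 + j1688 → |·| = √(1000²+1688²) = √3849344 ≈ 1962, ∠ = arctan(1688/1000) ≈ 59.36°
|H| = 2 · 5.2712e+09 / 5.8305e+09 ≈ 1.8081
Gain = 20 log₁₀(1.8081) ≈ 5.14 dB
∠H = 243.28° − 222.69° = 20.59°

5.1 dB, 20.6°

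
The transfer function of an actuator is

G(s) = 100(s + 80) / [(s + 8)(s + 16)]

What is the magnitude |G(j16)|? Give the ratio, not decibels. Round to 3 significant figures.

At s = jω = j16:
zero (s+80): 80 + j16 → |·| = √(80²+16²) = √6656 ≈ 81.584, ∠ = arctan(16/80) ≈ 11.31°
pole (s+8): 8 + j16 → |·| = √(8²+16²) = √320 ≈ 17.889, ∠ = arctan(16/8) ≈ 63.43°
pole (s+16): 16 + j16 → |·| = √(16²+16²) = √512 ≈ 22.627, ∠ = arctan(16/16) ≈ 45.00°
|G| = 100 · 81.584 / 404.77 ≈ 20.156

20.2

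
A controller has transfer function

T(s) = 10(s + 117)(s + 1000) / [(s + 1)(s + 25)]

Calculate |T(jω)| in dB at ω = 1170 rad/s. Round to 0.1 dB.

22.4 dB

At s = jω = j1170:
zero (s+117): 117 + j1170 → |·| = √(117²+1170²) = √1382589 ≈ 1175.8, ∠ = arctan(1170/117) ≈ 84.29°
zero (s+1000): 1000 + j1170 → |·| = √(1000²+1170²) = √2368900 ≈ 1539.1, ∠ = arctan(1170/1000) ≈ 49.48°
pole (s+1): 1 + j1170 → |·| = √(1²+1170²) = √1368901 ≈ 1170, ∠ = arctan(1170/1) ≈ 89.95°
pole (s+25): 25 + j1170 → |·| = √(25²+1170²) = √1369525 ≈ 1170.3, ∠ = arctan(1170/25) ≈ 88.78°
|T| = 10 · 1.8097e+06 / 1.3693e+06 ≈ 13.216
Gain = 20 log₁₀(13.216) ≈ 22.42 dB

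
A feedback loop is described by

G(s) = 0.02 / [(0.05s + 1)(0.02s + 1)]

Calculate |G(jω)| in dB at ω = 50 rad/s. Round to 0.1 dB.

-45.6 dB

At ω = 50 rad/s:
pole (1 + j50·0.05) = 1 + j2.5 → |·| ≈ 2.6926, ∠ ≈ 68.20°
pole (1 + j50·0.02) = 1 + j1 → |·| ≈ 1.4142, ∠ ≈ 45.00°
|G| = 0.02 · 1 / (2.6926 · 1.4142) ≈ 0.0052523
Gain = 20 log₁₀(0.0052523) ≈ -45.59 dB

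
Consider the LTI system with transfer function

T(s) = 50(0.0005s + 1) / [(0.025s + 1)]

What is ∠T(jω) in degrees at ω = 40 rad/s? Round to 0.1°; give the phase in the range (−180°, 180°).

At ω = 40 rad/s:
zero (1 + j40·0.0005) = 1 + j0.02 → |·| ≈ 1.0002, ∠ ≈ 1.15°
pole (1 + j40·0.025) = 1 + j1 → |·| ≈ 1.4142, ∠ ≈ 45.00°
∠T = (1.15°) − (45.00°) = -43.85°

-43.9°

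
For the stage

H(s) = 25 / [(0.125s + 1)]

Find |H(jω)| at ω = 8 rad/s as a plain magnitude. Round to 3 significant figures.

At ω = 8 rad/s:
pole (1 + j8·0.125) = 1 + j1 → |·| ≈ 1.4142, ∠ ≈ 45.00°
|H| = 25 · 1 / (1.4142) ≈ 17.678

17.7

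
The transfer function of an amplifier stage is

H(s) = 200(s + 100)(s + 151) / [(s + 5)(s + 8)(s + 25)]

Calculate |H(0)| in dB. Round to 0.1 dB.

H(0) = 200·100·151 / (5·8·25) = 3020
20 log₁₀(3020) ≈ 69.60 dB

69.6 dB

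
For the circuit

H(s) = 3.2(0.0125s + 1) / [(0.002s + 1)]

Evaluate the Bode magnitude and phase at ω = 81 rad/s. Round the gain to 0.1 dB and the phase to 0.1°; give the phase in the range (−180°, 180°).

At ω = 81 rad/s:
zero (1 + j81·0.0125) = 1 + j1.0125 → |·| ≈ 1.4231, ∠ ≈ 45.36°
pole (1 + j81·0.002) = 1 + j0.162 → |·| ≈ 1.013, ∠ ≈ 9.20°
|H| = 3.2 · 1.4231 / (1.013) ≈ 4.4955
Gain = 20 log₁₀(4.4955) ≈ 13.06 dB
∠H = (45.36°) − (9.20°) = 36.16°

13.1 dB, 36.2°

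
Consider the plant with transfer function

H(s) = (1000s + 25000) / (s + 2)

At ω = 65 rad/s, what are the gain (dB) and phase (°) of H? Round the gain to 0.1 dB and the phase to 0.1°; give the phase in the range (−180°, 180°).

60.6 dB, -19.3°

Substitute s = j65:
Numerator: 1000(j65) + 25000 = 25000 + j65000
Denominator: (j65) + 2 = 2 + j65
|N| = √(25000² + 65000²) ≈ 69642, ∠N ≈ 68.96°
|D| = √(2² + 65²) ≈ 65.031, ∠D ≈ 88.24°
|H| = 69642 / 65.031 ≈ 1070.9
Gain = 20 log₁₀(1070.9) ≈ 60.59 dB
∠H = 68.96° − 88.24° = -19.28°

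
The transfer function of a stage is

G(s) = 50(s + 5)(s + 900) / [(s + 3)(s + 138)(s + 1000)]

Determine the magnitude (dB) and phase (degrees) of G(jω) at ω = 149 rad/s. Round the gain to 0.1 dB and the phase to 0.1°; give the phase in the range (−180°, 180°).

At s = jω = j149:
zero (s+5): 5 + j149 → |·| = √(5²+149²) = √22226 ≈ 149.08, ∠ = arctan(149/5) ≈ 88.08°
zero (s+900): 900 + j149 → |·| = √(900²+149²) = √832201 ≈ 912.25, ∠ = arctan(149/900) ≈ 9.40°
pole (s+3): 3 + j149 → |·| = √(3²+149²) = √22210 ≈ 149.03, ∠ = arctan(149/3) ≈ 88.85°
pole (s+138): 138 + j149 → |·| = √(138²+149²) = √41245 ≈ 203.09, ∠ = arctan(149/138) ≈ 47.19°
pole (s+1000): 1000 + j149 → |·| = √(1000²+149²) = √1022201 ≈ 1011, ∠ = arctan(149/1000) ≈ 8.47°
|G| = 50 · 1.36e+05 / 3.0599e+07 ≈ 0.22223
Gain = 20 log₁₀(0.22223) ≈ -13.06 dB
∠G = 97.48° − 144.51° = -47.03°

-13.1 dB, -47.0°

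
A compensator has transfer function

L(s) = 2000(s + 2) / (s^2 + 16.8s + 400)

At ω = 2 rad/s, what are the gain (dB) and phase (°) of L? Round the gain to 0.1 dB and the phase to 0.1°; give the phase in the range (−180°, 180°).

At s = jω = j2:
zero (s+2): 2 + j2 → |·| = √(2²+2²) = √8 ≈ 2.8284, ∠ = arctan(2/2) ≈ 45.00°
quadratic: (j2)² + 16.8·j2 + 400 = 396 + j33.6 → |·| ≈ 397.42, ∠ ≈ 4.85°
|L| = 2000 · 2.8284 / 397.42 ≈ 14.234
Gain = 20 log₁₀(14.234) ≈ 23.07 dB
∠L = 45.00° − 4.85° = 40.15°

23.1 dB, 40.2°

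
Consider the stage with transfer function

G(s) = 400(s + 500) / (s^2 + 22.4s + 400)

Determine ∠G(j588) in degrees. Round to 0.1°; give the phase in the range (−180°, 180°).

At s = jω = j588:
zero (s+500): 500 + j588 → |·| = √(500²+588²) = √595744 ≈ 771.84, ∠ = arctan(588/500) ≈ 49.62°
quadratic: (j588)² + 22.4·j588 + 400 = -345344 + j13171.2 → |·| ≈ 3.456e+05, ∠ ≈ 177.82°
∠G = 49.62° − 177.82° = -128.20°

-128.2°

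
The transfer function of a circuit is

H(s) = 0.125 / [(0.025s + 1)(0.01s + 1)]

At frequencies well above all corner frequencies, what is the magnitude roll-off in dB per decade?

-40 dB/decade

Each pole contributes −20 dB/decade at high frequency; each zero contributes +20 dB/decade.
Net: 0 zero(s) − 2 pole(s) → -40 dB/decade.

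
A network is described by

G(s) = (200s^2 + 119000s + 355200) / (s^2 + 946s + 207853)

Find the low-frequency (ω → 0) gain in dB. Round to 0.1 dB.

4.7 dB

G(0) = 355200 / 207853 ≈ 1.7089
20 log₁₀(1.7089) ≈ 4.65 dB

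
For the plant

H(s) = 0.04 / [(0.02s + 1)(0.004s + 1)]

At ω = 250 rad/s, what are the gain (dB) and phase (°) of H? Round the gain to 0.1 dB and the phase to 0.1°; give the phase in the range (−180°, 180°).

At ω = 250 rad/s:
pole (1 + j250·0.02) = 1 + j5 → |·| ≈ 5.099, ∠ ≈ 78.69°
pole (1 + j250·0.004) = 1 + j1 → |·| ≈ 1.4142, ∠ ≈ 45.00°
|H| = 0.04 · 1 / (5.099 · 1.4142) ≈ 0.0055471
Gain = 20 log₁₀(0.0055471) ≈ -45.12 dB
∠H = (0°) − (78.69° + 45.00°) = -123.69°

-45.1 dB, -123.7°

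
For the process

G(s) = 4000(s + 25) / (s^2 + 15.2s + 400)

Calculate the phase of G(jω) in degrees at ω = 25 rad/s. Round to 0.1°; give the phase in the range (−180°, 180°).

-75.6°

At s = jω = j25:
zero (s+25): 25 + j25 → |·| = √(25²+25²) = √1250 ≈ 35.355, ∠ = arctan(25/25) ≈ 45.00°
quadratic: (j25)² + 15.2·j25 + 400 = -225 + j380 → |·| ≈ 441.62, ∠ ≈ 120.63°
∠G = 45.00° − 120.63° = -75.63°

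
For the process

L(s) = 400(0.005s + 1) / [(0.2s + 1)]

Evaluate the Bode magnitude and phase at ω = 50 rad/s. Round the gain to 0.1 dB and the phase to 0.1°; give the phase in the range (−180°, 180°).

32.3 dB, -70.3°

At ω = 50 rad/s:
zero (1 + j50·0.005) = 1 + j0.25 → |·| ≈ 1.0308, ∠ ≈ 14.04°
pole (1 + j50·0.2) = 1 + j10 → |·| ≈ 10.05, ∠ ≈ 84.29°
|L| = 400 · 1.0308 / (10.05) ≈ 41.027
Gain = 20 log₁₀(41.027) ≈ 32.26 dB
∠L = (14.04°) − (84.29°) = -70.25°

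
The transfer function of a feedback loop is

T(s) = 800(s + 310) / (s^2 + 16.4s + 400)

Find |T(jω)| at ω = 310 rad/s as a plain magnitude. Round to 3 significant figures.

At s = jω = j310:
zero (s+310): 310 + j310 → |·| = √(310²+310²) = √192200 ≈ 438.41, ∠ = arctan(310/310) ≈ 45.00°
quadratic: (j310)² + 16.4·j310 + 400 = -95700 + j5084 → |·| ≈ 95835, ∠ ≈ 176.96°
|T| = 800 · 438.41 / 95835 ≈ 3.6597

3.66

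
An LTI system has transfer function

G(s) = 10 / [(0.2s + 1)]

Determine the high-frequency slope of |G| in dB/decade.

Each pole contributes −20 dB/decade at high frequency; each zero contributes +20 dB/decade.
Net: 0 zero(s) − 1 pole(s) → -20 dB/decade.

-20 dB/decade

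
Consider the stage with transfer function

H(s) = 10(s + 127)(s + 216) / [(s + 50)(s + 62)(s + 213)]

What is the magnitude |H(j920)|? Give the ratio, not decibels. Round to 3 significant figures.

0.0109

At s = jω = j920:
zero (s+127): 127 + j920 → |·| = √(127²+920²) = √862529 ≈ 928.72, ∠ = arctan(920/127) ≈ 82.14°
zero (s+216): 216 + j920 → |·| = √(216²+920²) = √893056 ≈ 945.02, ∠ = arctan(920/216) ≈ 76.79°
pole (s+50): 50 + j920 → |·| = √(50²+920²) = √848900 ≈ 921.36, ∠ = arctan(920/50) ≈ 86.89°
pole (s+62): 62 + j920 → |·| = √(62²+920²) = √850244 ≈ 922.09, ∠ = arctan(920/62) ≈ 86.14°
pole (s+213): 213 + j920 → |·| = √(213²+920²) = √891769 ≈ 944.34, ∠ = arctan(920/213) ≈ 76.96°
|H| = 10 · 8.7766e+05 / 8.0229e+08 ≈ 0.010939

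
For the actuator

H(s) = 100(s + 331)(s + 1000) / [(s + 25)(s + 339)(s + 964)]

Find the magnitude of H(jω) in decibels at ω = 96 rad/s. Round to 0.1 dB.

At s = jω = j96:
zero (s+331): 331 + j96 → |·| = √(331²+96²) = √118777 ≈ 344.64, ∠ = arctan(96/331) ≈ 16.17°
zero (s+1000): 1000 + j96 → |·| = √(1000²+96²) = √1009216 ≈ 1004.6, ∠ = arctan(96/1000) ≈ 5.48°
pole (s+25): 25 + j96 → |·| = √(25²+96²) = √9841 ≈ 99.202, ∠ = arctan(96/25) ≈ 75.40°
pole (s+339): 339 + j96 → |·| = √(339²+96²) = √124137 ≈ 352.33, ∠ = arctan(96/339) ≈ 15.81°
pole (s+964): 964 + j96 → |·| = √(964²+96²) = √938512 ≈ 968.77, ∠ = arctan(96/964) ≈ 5.69°
|H| = 100 · 3.4623e+05 / 3.386e+07 ≈ 1.0225
Gain = 20 log₁₀(1.0225) ≈ 0.19 dB

0.2 dB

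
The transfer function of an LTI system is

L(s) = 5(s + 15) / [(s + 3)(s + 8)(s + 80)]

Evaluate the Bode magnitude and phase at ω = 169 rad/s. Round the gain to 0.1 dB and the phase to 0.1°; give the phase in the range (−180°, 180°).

At s = jω = j169:
zero (s+15): 15 + j169 → |·| = √(15²+169²) = √28786 ≈ 169.66, ∠ = arctan(169/15) ≈ 84.93°
pole (s+3): 3 + j169 → |·| = √(3²+169²) = √28570 ≈ 169.03, ∠ = arctan(169/3) ≈ 88.98°
pole (s+8): 8 + j169 → |·| = √(8²+169²) = √28625 ≈ 169.19, ∠ = arctan(169/8) ≈ 87.29°
pole (s+80): 80 + j169 → |·| = √(80²+169²) = √34961 ≈ 186.98, ∠ = arctan(169/80) ≈ 64.67°
|L| = 5 · 169.66 / 5.3473e+06 ≈ 0.00015864
Gain = 20 log₁₀(0.00015864) ≈ -75.99 dB
∠L = 84.93° − 240.94° = -156.01°

-76.0 dB, -156.0°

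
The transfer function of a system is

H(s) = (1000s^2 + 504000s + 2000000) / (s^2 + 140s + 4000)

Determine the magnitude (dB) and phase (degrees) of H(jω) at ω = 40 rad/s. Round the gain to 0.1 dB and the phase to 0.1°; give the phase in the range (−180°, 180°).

Substitute s = j40:
Numerator: 1000(j40)^2 + 504000(j40) + 2000000 = 400000 + j20160000
Denominator: (j40)^2 + 140(j40) + 4000 = 2400 + j5600
|N| = √(400000² + 20160000²) ≈ 2.0164e+07, ∠N ≈ 88.86°
|D| = √(2400² + 5600²) ≈ 6092.6, ∠D ≈ 66.80°
|H| = 2.0164e+07 / 6092.6 ≈ 3309.6
Gain = 20 log₁₀(3309.6) ≈ 70.40 dB
∠H = 88.86° − 66.80° = 22.06°

70.4 dB, 22.1°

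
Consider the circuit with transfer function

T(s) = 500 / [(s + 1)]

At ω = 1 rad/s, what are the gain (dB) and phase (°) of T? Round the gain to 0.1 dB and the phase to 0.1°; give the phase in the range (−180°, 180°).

51.0 dB, -45.0°

At ω = 1 rad/s:
pole (1 + j1·1) = 1 + j1 → |·| ≈ 1.4142, ∠ ≈ 45.00°
|T| = 500 · 1 / (1.4142) ≈ 353.56
Gain = 20 log₁₀(353.56) ≈ 50.97 dB
∠T = (0°) − (45.00°) = -45.00°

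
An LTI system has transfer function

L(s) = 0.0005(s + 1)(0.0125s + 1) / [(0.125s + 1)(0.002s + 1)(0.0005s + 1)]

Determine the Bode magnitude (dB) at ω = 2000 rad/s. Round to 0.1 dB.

At ω = 2000 rad/s:
zero (1 + j2000·1) = 1 + j2000 → |·| ≈ 2000, ∠ ≈ 89.97°
zero (1 + j2000·0.0125) = 1 + j25 → |·| ≈ 25.02, ∠ ≈ 87.71°
pole (1 + j2000·0.125) = 1 + j250 → |·| ≈ 250, ∠ ≈ 89.77°
pole (1 + j2000·0.002) = 1 + j4 → |·| ≈ 4.1231, ∠ ≈ 75.96°
pole (1 + j2000·0.0005) = 1 + j1 → |·| ≈ 1.4142, ∠ ≈ 45.00°
|L| = 0.0005 · 2000 · 25.02 / (250 · 4.1231 · 1.4142) ≈ 0.017164
Gain = 20 log₁₀(0.017164) ≈ -35.31 dB

-35.3 dB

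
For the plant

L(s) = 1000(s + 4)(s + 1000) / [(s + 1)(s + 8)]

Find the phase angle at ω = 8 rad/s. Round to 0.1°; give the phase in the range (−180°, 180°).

-64.0°

At s = jω = j8:
zero (s+4): 4 + j8 → |·| = √(4²+8²) = √80 ≈ 8.9443, ∠ = arctan(8/4) ≈ 63.43°
zero (s+1000): 1000 + j8 → |·| = √(1000²+8²) = √1000064 ≈ 1000, ∠ = arctan(8/1000) ≈ 0.46°
pole (s+1): 1 + j8 → |·| = √(1²+8²) = √65 ≈ 8.0623, ∠ = arctan(8/1) ≈ 82.87°
pole (s+8): 8 + j8 → |·| = √(8²+8²) = √128 ≈ 11.314, ∠ = arctan(8/8) ≈ 45.00°
∠L = 63.89° − 127.87° = -63.98°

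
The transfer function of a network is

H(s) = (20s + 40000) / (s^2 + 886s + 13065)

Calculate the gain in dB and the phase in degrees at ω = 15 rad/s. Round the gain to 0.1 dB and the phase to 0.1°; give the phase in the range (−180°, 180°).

Substitute s = j15:
Numerator: 20(j15) + 40000 = 40000 + j300
Denominator: (j15)^2 + 886(j15) + 13065 = 12840 + j13290
|N| = √(40000² + 300²) ≈ 40001, ∠N ≈ 0.43°
|D| = √(12840² + 13290²) ≈ 18479, ∠D ≈ 45.99°
|H| = 40001 / 18479 ≈ 2.1647
Gain = 20 log₁₀(2.1647) ≈ 6.71 dB
∠H = 0.43° − 45.99° = -45.56°

6.7 dB, -45.6°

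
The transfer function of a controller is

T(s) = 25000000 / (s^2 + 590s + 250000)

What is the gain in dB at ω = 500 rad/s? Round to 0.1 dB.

At s = jω = j500:
quadratic: (j500)² + 590·j500 + 250000 = 0 + j295000 → |·| ≈ 2.95e+05, ∠ ≈ 90.00°
|T| = 25000000 / 2.95e+05 ≈ 84.746
Gain = 20 log₁₀(84.746) ≈ 38.56 dB

38.6 dB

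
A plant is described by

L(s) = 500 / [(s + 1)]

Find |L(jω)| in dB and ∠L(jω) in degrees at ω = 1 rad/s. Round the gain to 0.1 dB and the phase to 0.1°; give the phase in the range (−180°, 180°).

51.0 dB, -45.0°

At ω = 1 rad/s:
pole (1 + j1·1) = 1 + j1 → |·| ≈ 1.4142, ∠ ≈ 45.00°
|L| = 500 · 1 / (1.4142) ≈ 353.56
Gain = 20 log₁₀(353.56) ≈ 50.97 dB
∠L = (0°) − (45.00°) = -45.00°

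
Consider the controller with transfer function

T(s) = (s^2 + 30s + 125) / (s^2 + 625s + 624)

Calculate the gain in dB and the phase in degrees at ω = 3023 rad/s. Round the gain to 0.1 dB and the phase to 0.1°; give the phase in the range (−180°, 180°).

Substitute s = j3023:
Numerator: (j3023)^2 + 30(j3023) + 125 = -9138404 + j90690
Denominator: (j3023)^2 + 625(j3023) + 624 = -9137905 + j1889375
|N| = √(9138404² + 90690²) ≈ 9.1389e+06, ∠N ≈ 179.43°
|D| = √(9137905² + 1889375²) ≈ 9.3312e+06, ∠D ≈ 168.32°
|T| = 9.1389e+06 / 9.3312e+06 ≈ 0.97939
Gain = 20 log₁₀(0.97939) ≈ -0.18 dB
∠T = 179.43° − 168.32° = 11.11°

-0.2 dB, 11.1°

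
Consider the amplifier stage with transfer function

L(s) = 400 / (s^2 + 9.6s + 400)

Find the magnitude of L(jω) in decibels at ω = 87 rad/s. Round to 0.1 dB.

-25.1 dB

At s = jω = j87:
quadratic: (j87)² + 9.6·j87 + 400 = -7169 + j835.2 → |·| ≈ 7217.5, ∠ ≈ 173.35°
|L| = 400 / 7217.5 ≈ 0.055421
Gain = 20 log₁₀(0.055421) ≈ -25.13 dB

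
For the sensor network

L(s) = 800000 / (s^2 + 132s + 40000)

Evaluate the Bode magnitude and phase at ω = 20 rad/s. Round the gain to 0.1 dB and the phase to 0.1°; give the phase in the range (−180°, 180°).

26.1 dB, -3.8°

At s = jω = j20:
quadratic: (j20)² + 132·j20 + 40000 = 39600 + j2640 → |·| ≈ 39688, ∠ ≈ 3.81°
|L| = 800000 / 39688 ≈ 20.157
Gain = 20 log₁₀(20.157) ≈ 26.09 dB
∠L = 0.00° − 3.81° = -3.81°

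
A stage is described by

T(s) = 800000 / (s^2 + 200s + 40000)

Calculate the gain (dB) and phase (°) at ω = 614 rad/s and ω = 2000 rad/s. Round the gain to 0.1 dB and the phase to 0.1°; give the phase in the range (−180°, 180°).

At s = jω = j614:
quadratic: (j614)² + 200·j614 + 40000 = -336996 + j122800 → |·| ≈ 3.5867e+05, ∠ ≈ 159.98°
|T| = 800000 / 3.5867e+05 ≈ 2.2305
Gain = 20 log₁₀(2.2305) ≈ 6.97 dB
∠T = 0.00° − 159.98° = -159.98°

At s = jω = j2000:
quadratic: (j2000)² + 200·j2000 + 40000 = -3960000 + j400000 → |·| ≈ 3.9802e+06, ∠ ≈ 174.23°
|T| = 800000 / 3.9802e+06 ≈ 0.20099
Gain = 20 log₁₀(0.20099) ≈ -13.94 dB
∠T = 0.00° − 174.23° = -174.23°

ω = 614: 7.0 dB, -160.0°; ω = 2000: -13.9 dB, -174.2°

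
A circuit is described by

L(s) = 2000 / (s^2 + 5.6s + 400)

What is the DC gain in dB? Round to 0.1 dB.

14.0 dB

L(0) = 2000 / 400 = 5
20 log₁₀(5) ≈ 13.98 dB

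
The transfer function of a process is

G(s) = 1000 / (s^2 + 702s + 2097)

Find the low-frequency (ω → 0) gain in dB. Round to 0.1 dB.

-6.4 dB

G(0) = 1000 / 2097 ≈ 0.47687
20 log₁₀(0.47687) ≈ -6.43 dB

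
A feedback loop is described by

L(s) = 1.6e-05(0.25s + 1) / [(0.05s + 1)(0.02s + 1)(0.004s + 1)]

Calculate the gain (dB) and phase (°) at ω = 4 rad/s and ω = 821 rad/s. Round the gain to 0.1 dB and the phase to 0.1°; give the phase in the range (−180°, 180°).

At ω = 4 rad/s:
zero (1 + j4·0.25) = 1 + j1 → |·| ≈ 1.4142, ∠ ≈ 45.00°
pole (1 + j4·0.05) = 1 + j0.2 → |·| ≈ 1.0198, ∠ ≈ 11.31°
pole (1 + j4·0.02) = 1 + j0.08 → |·| ≈ 1.0032, ∠ ≈ 4.57°
pole (1 + j4·0.004) = 1 + j0.016 → |·| ≈ 1.0001, ∠ ≈ 0.92°
|L| = 1.6e-05 · 1.4142 / (1.0198 · 1.0032 · 1.0001) ≈ 2.2115e-05
Gain = 20 log₁₀(2.2115e-05) ≈ -93.11 dB
∠L = (45.00°) − (11.31° + 4.57° + 0.92°) = 28.20°

At ω = 821 rad/s:
zero (1 + j821·0.25) = 1 + j205.25 → |·| ≈ 205.25, ∠ ≈ 89.72°
pole (1 + j821·0.05) = 1 + j41.05 → |·| ≈ 41.062, ∠ ≈ 88.60°
pole (1 + j821·0.02) = 1 + j16.42 → |·| ≈ 16.45, ∠ ≈ 86.51°
pole (1 + j821·0.004) = 1 + j3.284 → |·| ≈ 3.4329, ∠ ≈ 73.06°
|L| = 1.6e-05 · 205.25 / (41.062 · 16.45 · 3.4329) ≈ 1.4162e-06
Gain = 20 log₁₀(1.4162e-06) ≈ -116.98 dB
∠L = (89.72°) − (88.60° + 86.51° + 73.06°) = -158.45°

ω = 4: -93.1 dB, 28.2°; ω = 821: -117.0 dB, -158.5°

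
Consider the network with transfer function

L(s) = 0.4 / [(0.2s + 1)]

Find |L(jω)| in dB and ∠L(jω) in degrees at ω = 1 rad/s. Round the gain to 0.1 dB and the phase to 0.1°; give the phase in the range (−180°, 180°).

-8.1 dB, -11.3°

At ω = 1 rad/s:
pole (1 + j1·0.2) = 1 + j0.2 → |·| ≈ 1.0198, ∠ ≈ 11.31°
|L| = 0.4 · 1 / (1.0198) ≈ 0.39223
Gain = 20 log₁₀(0.39223) ≈ -8.13 dB
∠L = (0°) − (11.31°) = -11.31°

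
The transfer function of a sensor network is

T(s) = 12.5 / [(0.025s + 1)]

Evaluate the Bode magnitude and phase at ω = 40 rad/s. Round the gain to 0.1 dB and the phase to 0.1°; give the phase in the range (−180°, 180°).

18.9 dB, -45.0°

At ω = 40 rad/s:
pole (1 + j40·0.025) = 1 + j1 → |·| ≈ 1.4142, ∠ ≈ 45.00°
|T| = 12.5 · 1 / (1.4142) ≈ 8.8389
Gain = 20 log₁₀(8.8389) ≈ 18.93 dB
∠T = (0°) − (45.00°) = -45.00°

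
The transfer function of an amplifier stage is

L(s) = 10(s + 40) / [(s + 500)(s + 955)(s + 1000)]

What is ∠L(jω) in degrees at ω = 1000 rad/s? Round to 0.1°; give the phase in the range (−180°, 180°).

-67.0°

At s = jω = j1000:
zero (s+40): 40 + j1000 → |·| = √(40²+1000²) = √1001600 ≈ 1000.8, ∠ = arctan(1000/40) ≈ 87.71°
pole (s+500): 500 + j1000 → |·| = √(500²+1000²) = √1250000 ≈ 1118, ∠ = arctan(1000/500) ≈ 63.43°
pole (s+955): 955 + j1000 → |·| = √(955²+1000²) = √1912025 ≈ 1382.8, ∠ = arctan(1000/955) ≈ 46.32°
pole (s+1000): 1000 + j1000 → |·| = √(1000²+1000²) = √2000000 ≈ 1414.2, ∠ = arctan(1000/1000) ≈ 45.00°
∠L = 87.71° − 154.75° = -67.04°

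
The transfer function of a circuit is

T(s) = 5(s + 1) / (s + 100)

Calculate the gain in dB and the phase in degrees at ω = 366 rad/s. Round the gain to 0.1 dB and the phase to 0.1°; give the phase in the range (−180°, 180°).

At s = jω = j366:
zero (s+1): 1 + j366 → |·| = √(1²+366²) = √133957 ≈ 366, ∠ = arctan(366/1) ≈ 89.84°
pole (s+100): 100 + j366 → |·| = √(100²+366²) = √143956 ≈ 379.42, ∠ = arctan(366/100) ≈ 74.72°
|T| = 5 · 366 / 379.42 ≈ 4.8232
Gain = 20 log₁₀(4.8232) ≈ 13.67 dB
∠T = 89.84° − 74.72° = 15.12°

13.7 dB, 15.1°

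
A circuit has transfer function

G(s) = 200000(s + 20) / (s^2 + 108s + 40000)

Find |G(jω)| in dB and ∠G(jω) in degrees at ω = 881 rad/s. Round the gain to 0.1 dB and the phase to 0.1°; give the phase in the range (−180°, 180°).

At s = jω = j881:
zero (s+20): 20 + j881 → |·| = √(20²+881²) = √776561 ≈ 881.23, ∠ = arctan(881/20) ≈ 88.70°
quadratic: (j881)² + 108·j881 + 40000 = -736161 + j95148 → |·| ≈ 7.4228e+05, ∠ ≈ 172.64°
|G| = 200000 · 881.23 / 7.4228e+05 ≈ 237.44
Gain = 20 log₁₀(237.44) ≈ 47.51 dB
∠G = 88.70° − 172.64° = -83.94°

47.5 dB, -83.9°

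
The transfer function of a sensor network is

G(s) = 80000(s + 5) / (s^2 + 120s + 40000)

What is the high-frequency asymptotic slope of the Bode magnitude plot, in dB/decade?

-20 dB/decade

Each pole contributes −20 dB/decade at high frequency; each zero contributes +20 dB/decade.
Net: 1 zero(s) − 2 pole(s) → -20 dB/decade.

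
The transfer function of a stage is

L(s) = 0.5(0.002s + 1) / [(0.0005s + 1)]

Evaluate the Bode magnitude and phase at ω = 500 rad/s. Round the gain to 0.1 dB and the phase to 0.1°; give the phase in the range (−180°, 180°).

-3.3 dB, 31.0°

At ω = 500 rad/s:
zero (1 + j500·0.002) = 1 + j1 → |·| ≈ 1.4142, ∠ ≈ 45.00°
pole (1 + j500·0.0005) = 1 + j0.25 → |·| ≈ 1.0308, ∠ ≈ 14.04°
|L| = 0.5 · 1.4142 / (1.0308) ≈ 0.68597
Gain = 20 log₁₀(0.68597) ≈ -3.27 dB
∠L = (45.00°) − (14.04°) = 30.96°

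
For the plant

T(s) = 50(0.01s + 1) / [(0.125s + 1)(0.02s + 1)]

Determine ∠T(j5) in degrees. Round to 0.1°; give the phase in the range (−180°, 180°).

At ω = 5 rad/s:
zero (1 + j5·0.01) = 1 + j0.05 → |·| ≈ 1.0012, ∠ ≈ 2.86°
pole (1 + j5·0.125) = 1 + j0.625 → |·| ≈ 1.1792, ∠ ≈ 32.01°
pole (1 + j5·0.02) = 1 + j0.1 → |·| ≈ 1.005, ∠ ≈ 5.71°
∠T = (2.86°) − (32.01° + 5.71°) = -34.86°

-34.9°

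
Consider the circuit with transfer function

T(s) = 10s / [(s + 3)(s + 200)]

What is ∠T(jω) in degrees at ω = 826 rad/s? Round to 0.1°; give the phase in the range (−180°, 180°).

-76.2°

At s = jω = j826:
zero at origin: s = j826 → |·| = 826, ∠ = 90.00°
pole (s+3): 3 + j826 → |·| = √(3²+826²) = √682285 ≈ 826.01, ∠ = arctan(826/3) ≈ 89.79°
pole (s+200): 200 + j826 → |·| = √(200²+826²) = √722276 ≈ 849.87, ∠ = arctan(826/200) ≈ 76.39°
∠T = 90.00° − 166.18° = -76.18°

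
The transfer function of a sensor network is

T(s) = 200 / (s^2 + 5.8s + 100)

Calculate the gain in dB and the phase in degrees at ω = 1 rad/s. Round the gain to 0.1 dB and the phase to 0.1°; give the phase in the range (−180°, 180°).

6.1 dB, -3.4°

At s = jω = j1:
quadratic: (j1)² + 5.8·j1 + 100 = 99 + j5.8 → |·| ≈ 99.17, ∠ ≈ 3.35°
|T| = 200 / 99.17 ≈ 2.0167
Gain = 20 log₁₀(2.0167) ≈ 6.09 dB
∠T = 0.00° − 3.35° = -3.35°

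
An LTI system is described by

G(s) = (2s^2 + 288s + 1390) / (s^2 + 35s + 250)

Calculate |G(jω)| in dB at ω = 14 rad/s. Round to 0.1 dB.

Substitute s = j14:
Numerator: 2(j14)^2 + 288(j14) + 1390 = 998 + j4032
Denominator: (j14)^2 + 35(j14) + 250 = 54 + j490
|N| = √(998² + 4032²) ≈ 4153.7, ∠N ≈ 76.10°
|D| = √(54² + 490²) ≈ 492.97, ∠D ≈ 83.71°
|G| = 4153.7 / 492.97 ≈ 8.4259
Gain = 20 log₁₀(8.4259) ≈ 18.51 dB

18.5 dB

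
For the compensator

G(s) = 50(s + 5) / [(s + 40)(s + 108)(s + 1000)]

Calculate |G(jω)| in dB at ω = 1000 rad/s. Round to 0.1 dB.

At s = jω = j1000:
zero (s+5): 5 + j1000 → |·| = √(5²+1000²) = √1000025 ≈ 1000, ∠ = arctan(1000/5) ≈ 89.71°
pole (s+40): 40 + j1000 → |·| = √(40²+1000²) = √1001600 ≈ 1000.8, ∠ = arctan(1000/40) ≈ 87.71°
pole (s+108): 108 + j1000 → |·| = √(108²+1000²) = √1011664 ≈ 1005.8, ∠ = arctan(1000/108) ≈ 83.84°
pole (s+1000): 1000 + j1000 → |·| = √(1000²+1000²) = √2000000 ≈ 1414.2, ∠ = arctan(1000/1000) ≈ 45.00°
|G| = 50 · 1000 / 1.4235e+09 ≈ 3.5125e-05
Gain = 20 log₁₀(3.5125e-05) ≈ -89.09 dB

-89.1 dB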